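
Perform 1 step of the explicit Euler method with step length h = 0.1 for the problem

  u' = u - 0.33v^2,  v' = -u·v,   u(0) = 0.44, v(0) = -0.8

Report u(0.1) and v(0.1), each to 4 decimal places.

0.4629, -0.7648

Euler on (u,v): u_{n+1} = u_n + h·u', v_{n+1} = v_n + h·v'.
0.000000: (0.440000, -0.800000); f=(0.228800, 0.352000) → (0.462880, -0.764800)
(u(0.1), v(0.1)) ≈ (0.4629, -0.7648)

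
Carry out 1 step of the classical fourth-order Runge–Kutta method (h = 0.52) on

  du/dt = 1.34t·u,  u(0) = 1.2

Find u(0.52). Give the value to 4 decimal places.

RK4: k1 = f(t_n, u_n); k2 = f(t_n + h/2, u_n + (h/2)·k1); k3 = f(t_n + h/2, u_n + (h/2)·k2); k4 = f(t_n + h, u_n + h·k3); u_{n+1} = u_n + (h/6)·(k1 + 2k2 + 2k3 + k4).
t=0.000000, u=1.200000:
  k1 = f(0.000000, 1.200000) = 0.000000
  k2 = f(0.260000, 1.200000) = 0.418080
  k3 = f(0.260000, 1.308701) = 0.455951
  k4 = f(0.520000, 1.437095) = 1.001368
  u ← 1.200000 + (0.52/6)·(k1 + 2k2 + 2k3 + k4) = 1.438284
u(0.52) ≈ 1.4383

1.4383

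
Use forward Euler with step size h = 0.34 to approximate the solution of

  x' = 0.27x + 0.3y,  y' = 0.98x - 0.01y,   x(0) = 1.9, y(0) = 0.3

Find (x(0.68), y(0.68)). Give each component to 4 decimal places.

2.3933, 1.6303

Euler on (x,y): x_{n+1} = x_n + h·x', y_{n+1} = y_n + h·y'.
0.000000: (1.900000, 0.300000); f=(0.603000, 1.859000) → (2.105020, 0.932060)
0.340000: (2.105020, 0.932060); f=(0.847973, 2.053599) → (2.393331, 1.630284)
(x(0.68), y(0.68)) ≈ (2.3933, 1.6303)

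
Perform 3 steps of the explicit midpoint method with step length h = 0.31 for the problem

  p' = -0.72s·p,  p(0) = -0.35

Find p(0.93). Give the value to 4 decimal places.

-0.2551

Midpoint: k1 = f(s_n, p_n); k2 = f(s_n + h/2, p_n + (h/2)·k1); p_{n+1} = p_n + h·k2.
s=0.000000, p=-0.350000:
  k1 = f(0.000000, -0.350000) = 0.000000
  k2 = f(0.155000, -0.350000) = 0.039060
  p ← -0.350000 + 0.31·0.039060 = -0.337891
s=0.310000, p=-0.337891:
  k1 = f(0.310000, -0.337891) = 0.075417
  k2 = f(0.465000, -0.326202) = 0.109212
  p ← -0.337891 + 0.31·0.109212 = -0.304036
s=0.620000, p=-0.304036:
  k1 = f(0.620000, -0.304036) = 0.135721
  k2 = f(0.775000, -0.282999) = 0.157913
  p ← -0.304036 + 0.31·0.157913 = -0.255082
p(0.93) ≈ -0.2551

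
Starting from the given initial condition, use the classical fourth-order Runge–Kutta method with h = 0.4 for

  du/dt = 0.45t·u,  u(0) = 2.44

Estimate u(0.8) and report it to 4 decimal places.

RK4: k1 = f(t_n, u_n); k2 = f(t_n + h/2, u_n + (h/2)·k1); k3 = f(t_n + h/2, u_n + (h/2)·k2); k4 = f(t_n + h, u_n + h·k3); u_{n+1} = u_n + (h/6)·(k1 + 2k2 + 2k3 + k4).
t=0.000000, u=2.440000:
  k1 = f(0.000000, 2.440000) = 0.000000
  k2 = f(0.200000, 2.440000) = 0.219600
  k3 = f(0.200000, 2.483920) = 0.223553
  k4 = f(0.400000, 2.529421) = 0.455296
  u ← 2.440000 + (0.4/6)·(k1 + 2k2 + 2k3 + k4) = 2.529440
t=0.400000, u=2.529440:
  k1 = f(0.400000, 2.529440) = 0.455299
  k2 = f(0.600000, 2.620500) = 0.707535
  k3 = f(0.600000, 2.670947) = 0.721156
  k4 = f(0.800000, 2.817902) = 1.014445
  u ← 2.529440 + (0.4/6)·(k1 + 2k2 + 2k3 + k4) = 2.817915
u(0.8) ≈ 2.8179

2.8179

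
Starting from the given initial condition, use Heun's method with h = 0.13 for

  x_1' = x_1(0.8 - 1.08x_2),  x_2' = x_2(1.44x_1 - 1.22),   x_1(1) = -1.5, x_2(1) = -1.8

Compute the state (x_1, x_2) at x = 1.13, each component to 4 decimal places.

-2.0175, -1.1323

Heun on (x_1,x_2): k1 = f(x_n, state_n); k2 = f(x_n + h, state_n + h·k1); state_{n+1} = state_n + (h/2)·(k1 + k2).
1.000000: (-1.500000, -1.800000)
  k1 = (-4.116000, 6.084000)
  predictor → (-2.035080, -1.009080)
  k2 = (-3.845907, 4.188202)
  → (-2.017524, -1.132307)
(x_1(1.13), x_2(1.13)) ≈ (-2.0175, -1.1323)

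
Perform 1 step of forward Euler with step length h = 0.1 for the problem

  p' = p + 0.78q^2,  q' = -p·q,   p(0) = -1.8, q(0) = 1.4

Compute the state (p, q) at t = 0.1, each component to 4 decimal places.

-1.8271, 1.6520

Euler on (p,q): p_{n+1} = p_n + h·p', q_{n+1} = q_n + h·q'.
0.000000: (-1.800000, 1.400000); f=(-0.271200, 2.520000) → (-1.827120, 1.652000)
(p(0.1), q(0.1)) ≈ (-1.8271, 1.6520)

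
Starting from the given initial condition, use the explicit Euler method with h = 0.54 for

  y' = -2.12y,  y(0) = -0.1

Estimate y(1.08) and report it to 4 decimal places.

Euler: y_{n+1} = y_n + h·f(x_n, y_n).
x=0.000000, y=-0.100000: f=0.212000 → y ← -0.100000 + 0.54·0.212000 = 0.014480
x=0.540000, y=0.014480: f=-0.030698 → y ← 0.014480 + 0.54·(-0.030698) = -0.002097
y(1.08) ≈ -0.0021

-0.0021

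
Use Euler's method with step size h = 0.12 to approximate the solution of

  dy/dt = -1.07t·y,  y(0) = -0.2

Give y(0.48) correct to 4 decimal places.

Euler: y_{n+1} = y_n + h·f(t_n, y_n).
t=0.000000, y=-0.200000: f=0.000000 → y ← -0.200000 + 0.12·0.000000 = -0.200000
t=0.120000, y=-0.200000: f=0.025680 → y ← -0.200000 + 0.12·0.025680 = -0.196918
t=0.240000, y=-0.196918: f=0.050569 → y ← -0.196918 + 0.12·0.050569 = -0.190850
t=0.360000, y=-0.190850: f=0.073515 → y ← -0.190850 + 0.12·0.073515 = -0.182028
y(0.48) ≈ -0.1820

-0.1820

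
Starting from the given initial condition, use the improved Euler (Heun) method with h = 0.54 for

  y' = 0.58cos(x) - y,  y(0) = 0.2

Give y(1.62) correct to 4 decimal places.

Heun: k1 = f(x_n, y_n); k2 = f(x_n + h, y_n + h·k1); y_{n+1} = y_n + (h/2)·(k1 + k2).
x=0.000000, y=0.200000:
  k1 = f(0.000000, 0.200000) = 0.380000
  k2 = f(0.540000, 0.405200) = 0.092271
  y ← 0.200000 + (0.54/2)·(0.380000 + 0.092271) = 0.327513
x=0.540000, y=0.327513:
  k1 = f(0.540000, 0.327513) = 0.169958
  k2 = f(1.080000, 0.419290) = -0.145920
  y ← 0.327513 + (0.54/2)·(0.169958 + (-0.145920)) = 0.334003
x=1.080000, y=0.334003:
  k1 = f(1.080000, 0.334003) = -0.060633
  k2 = f(1.620000, 0.301262) = -0.329788
  y ← 0.334003 + (0.54/2)·(-0.060633 + (-0.329788)) = 0.228590
y(1.62) ≈ 0.2286

0.2286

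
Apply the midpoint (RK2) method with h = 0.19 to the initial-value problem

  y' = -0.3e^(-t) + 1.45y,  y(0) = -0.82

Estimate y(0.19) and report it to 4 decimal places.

-1.1367

Midpoint: k1 = f(t_n, y_n); k2 = f(t_n + h/2, y_n + (h/2)·k1); y_{n+1} = y_n + h·k2.
t=0.000000, y=-0.820000:
  k1 = f(0.000000, -0.820000) = -1.489000
  k2 = f(0.095000, -0.961455) = -1.666922
  y ← -0.820000 + 0.19·(-1.666922) = -1.136715
y(0.19) ≈ -1.1367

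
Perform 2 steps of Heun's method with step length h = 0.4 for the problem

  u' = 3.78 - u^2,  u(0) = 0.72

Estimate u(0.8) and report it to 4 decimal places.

Heun: k1 = f(s_n, u_n); k2 = f(s_n + h, u_n + h·k1); u_{n+1} = u_n + (h/2)·(k1 + k2).
s=0.000000, u=0.720000:
  k1 = f(0.000000, 0.720000) = 3.261600
  k2 = f(0.400000, 2.024640) = -0.319167
  u ← 0.720000 + (0.4/2)·(3.261600 + (-0.319167)) = 1.308487
s=0.400000, u=1.308487:
  k1 = f(0.400000, 1.308487) = 2.067863
  k2 = f(0.800000, 2.135632) = -0.780923
  u ← 1.308487 + (0.4/2)·(2.067863 + (-0.780923)) = 1.565875
u(0.8) ≈ 1.5659

1.5659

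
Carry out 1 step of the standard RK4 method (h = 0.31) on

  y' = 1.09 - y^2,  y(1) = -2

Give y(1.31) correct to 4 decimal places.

RK4: k1 = f(t_n, y_n); k2 = f(t_n + h/2, y_n + (h/2)·k1); k3 = f(t_n + h/2, y_n + (h/2)·k2); k4 = f(t_n + h, y_n + h·k3); y_{n+1} = y_n + (h/6)·(k1 + 2k2 + 2k3 + k4).
t=1.000000, y=-2.000000:
  k1 = f(1.000000, -2.000000) = -2.910000
  k2 = f(1.155000, -2.451050) = -4.917646
  k3 = f(1.155000, -2.762235) = -6.539943
  k4 = f(1.310000, -4.027382) = -15.129808
  y ← -2.000000 + (0.31/6)·(k1 + 2k2 + 2k3 + k4) = -4.116008
y(1.31) ≈ -4.1160

-4.1160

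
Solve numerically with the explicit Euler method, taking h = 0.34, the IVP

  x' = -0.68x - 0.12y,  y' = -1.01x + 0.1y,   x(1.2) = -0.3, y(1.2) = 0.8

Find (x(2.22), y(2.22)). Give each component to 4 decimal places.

-0.2277, 1.1706

Euler on (x,y): x_{n+1} = x_n + h·x', y_{n+1} = y_n + h·y'.
1.200000: (-0.300000, 0.800000); f=(0.108000, 0.383000) → (-0.263280, 0.930220)
1.540000: (-0.263280, 0.930220); f=(0.067404, 0.358935) → (-0.240363, 1.052258)
1.880000: (-0.240363, 1.052258); f=(0.037176, 0.347992) → (-0.227723, 1.170575)
(x(2.22), y(2.22)) ≈ (-0.2277, 1.1706)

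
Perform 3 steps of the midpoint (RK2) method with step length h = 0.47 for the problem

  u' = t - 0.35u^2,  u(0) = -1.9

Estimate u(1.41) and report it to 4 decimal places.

-6.8252

Midpoint: k1 = f(t_n, u_n); k2 = f(t_n + h/2, u_n + (h/2)·k1); u_{n+1} = u_n + h·k2.
t=0.000000, u=-1.900000:
  k1 = f(0.000000, -1.900000) = -1.263500
  k2 = f(0.235000, -2.196922) = -1.454264
  u ← -1.900000 + 0.47·(-1.454264) = -2.583504
t=0.470000, u=-2.583504:
  k1 = f(0.470000, -2.583504) = -1.866073
  k2 = f(0.705000, -3.022031) = -2.491435
  u ← -2.583504 + 0.47·(-2.491435) = -3.754479
t=0.940000, u=-3.754479:
  k1 = f(0.940000, -3.754479) = -3.993638
  k2 = f(1.175000, -4.692984) = -6.533433
  u ← -3.754479 + 0.47·(-6.533433) = -6.825192
u(1.41) ≈ -6.8252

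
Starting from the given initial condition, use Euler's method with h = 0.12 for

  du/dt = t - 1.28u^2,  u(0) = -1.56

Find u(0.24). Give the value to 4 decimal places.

-2.4938

Euler: u_{n+1} = u_n + h·f(t_n, u_n).
t=0.000000, u=-1.560000: f=-3.115008 → u ← -1.560000 + 0.12·(-3.115008) = -1.933801
t=0.120000, u=-1.933801: f=-4.666670 → u ← -1.933801 + 0.12·(-4.666670) = -2.493801
u(0.24) ≈ -2.4938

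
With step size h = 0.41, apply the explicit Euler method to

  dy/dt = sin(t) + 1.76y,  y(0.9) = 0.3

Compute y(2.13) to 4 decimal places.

3.5701

Euler: y_{n+1} = y_n + h·f(t_n, y_n).
t=0.900000, y=0.300000: f=1.311327 → y ← 0.300000 + 0.41·1.311327 = 0.837644
t=1.310000, y=0.837644: f=2.440438 → y ← 0.837644 + 0.41·2.440438 = 1.838224
t=1.720000, y=1.838224: f=4.224164 → y ← 1.838224 + 0.41·4.224164 = 3.570131
y(2.13) ≈ 3.5701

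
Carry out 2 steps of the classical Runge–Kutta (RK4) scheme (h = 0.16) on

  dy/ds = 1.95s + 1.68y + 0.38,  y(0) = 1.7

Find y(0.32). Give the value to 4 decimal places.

RK4: k1 = f(s_n, y_n); k2 = f(s_n + h/2, y_n + (h/2)·k1); k3 = f(s_n + h/2, y_n + (h/2)·k2); k4 = f(s_n + h, y_n + h·k3); y_{n+1} = y_n + (h/6)·(k1 + 2k2 + 2k3 + k4).
s=0.000000, y=1.700000:
  k1 = f(0.000000, 1.700000) = 3.236000
  k2 = f(0.080000, 1.958880) = 3.826918
  k3 = f(0.080000, 2.006153) = 3.906338
  k4 = f(0.160000, 2.325014) = 4.598024
  y ← 1.700000 + (0.16/6)·(k1 + 2k2 + 2k3 + k4) = 2.321348
s=0.160000, y=2.321348:
  k1 = f(0.160000, 2.321348) = 4.591864
  k2 = f(0.240000, 2.688697) = 5.365011
  k3 = f(0.240000, 2.750548) = 5.468921
  k4 = f(0.320000, 3.196375) = 6.373910
  y ← 2.321348 + (0.16/6)·(k1 + 2k2 + 2k3 + k4) = 3.191578
y(0.32) ≈ 3.1916

3.1916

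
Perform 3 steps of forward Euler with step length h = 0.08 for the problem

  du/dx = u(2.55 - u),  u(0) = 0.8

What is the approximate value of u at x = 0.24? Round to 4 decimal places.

1.1568

Euler: u_{n+1} = u_n + h·f(x_n, u_n).
x=0.000000, u=0.800000: f=1.400000 → u ← 0.800000 + 0.08·1.400000 = 0.912000
x=0.080000, u=0.912000: f=1.493856 → u ← 0.912000 + 0.08·1.493856 = 1.031508
x=0.160000, u=1.031508: f=1.566337 → u ← 1.031508 + 0.08·1.566337 = 1.156815
u(0.24) ≈ 1.1568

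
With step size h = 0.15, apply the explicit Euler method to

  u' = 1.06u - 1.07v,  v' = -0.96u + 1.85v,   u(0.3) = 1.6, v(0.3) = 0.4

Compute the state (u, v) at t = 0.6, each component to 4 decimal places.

Euler on (u,v): u_{n+1} = u_n + h·u', v_{n+1} = v_n + h·v'.
0.300000: (1.600000, 0.400000); f=(1.268000, -0.796000) → (1.790200, 0.280600)
0.450000: (1.790200, 0.280600); f=(1.597370, -1.199482) → (2.029806, 0.100678)
(u(0.6), v(0.6)) ≈ (2.0298, 0.1007)

2.0298, 0.1007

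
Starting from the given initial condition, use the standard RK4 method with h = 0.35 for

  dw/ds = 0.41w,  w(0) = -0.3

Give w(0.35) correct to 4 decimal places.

RK4: k1 = f(s_n, w_n); k2 = f(s_n + h/2, w_n + (h/2)·k1); k3 = f(s_n + h/2, w_n + (h/2)·k2); k4 = f(s_n + h, w_n + h·k3); w_{n+1} = w_n + (h/6)·(k1 + 2k2 + 2k3 + k4).
s=0.000000, w=-0.300000:
  k1 = f(0.000000, -0.300000) = -0.123000
  k2 = f(0.175000, -0.321525) = -0.131825
  k3 = f(0.175000, -0.323069) = -0.132458
  k4 = f(0.350000, -0.346360) = -0.142008
  w ← -0.300000 + (0.35/6)·(k1 + 2k2 + 2k3 + k4) = -0.346292
w(0.35) ≈ -0.3463

-0.3463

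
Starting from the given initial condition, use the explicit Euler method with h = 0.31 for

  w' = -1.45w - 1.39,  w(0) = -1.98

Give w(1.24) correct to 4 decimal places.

Euler: w_{n+1} = w_n + h·f(t_n, w_n).
t=0.000000, w=-1.980000: f=1.481000 → w ← -1.980000 + 0.31·1.481000 = -1.520890
t=0.310000, w=-1.520890: f=0.815290 → w ← -1.520890 + 0.31·0.815290 = -1.268150
t=0.620000, w=-1.268150: f=0.448817 → w ← -1.268150 + 0.31·0.448817 = -1.129017
t=0.930000, w=-1.129017: f=0.247074 → w ← -1.129017 + 0.31·0.247074 = -1.052424
w(1.24) ≈ -1.0524

-1.0524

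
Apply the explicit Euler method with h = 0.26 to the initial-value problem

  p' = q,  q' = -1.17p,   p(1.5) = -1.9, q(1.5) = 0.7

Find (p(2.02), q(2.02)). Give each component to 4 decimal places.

Euler on (p,q): p_{n+1} = p_n + h·p', q_{n+1} = q_n + h·q'.
1.500000: (-1.900000, 0.700000); f=(0.700000, 2.223000) → (-1.718000, 1.277980)
1.760000: (-1.718000, 1.277980); f=(1.277980, 2.010060) → (-1.385725, 1.800596)
(p(2.02), q(2.02)) ≈ (-1.3857, 1.8006)

-1.3857, 1.8006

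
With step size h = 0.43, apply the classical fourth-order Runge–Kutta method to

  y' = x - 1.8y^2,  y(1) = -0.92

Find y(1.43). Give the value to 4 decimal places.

-1.2913

RK4: k1 = f(x_n, y_n); k2 = f(x_n + h/2, y_n + (h/2)·k1); k3 = f(x_n + h/2, y_n + (h/2)·k2); k4 = f(x_n + h, y_n + h·k3); y_{n+1} = y_n + (h/6)·(k1 + 2k2 + 2k3 + k4).
x=1.000000, y=-0.920000:
  k1 = f(1.000000, -0.920000) = -0.523520
  k2 = f(1.215000, -1.032557) = -0.704112
  k3 = f(1.215000, -1.071384) = -0.851155
  k4 = f(1.430000, -1.285997) = -1.546818
  y ← -0.920000 + (0.43/6)·(k1 + 2k2 + 2k3 + k4) = -1.291296
y(1.43) ≈ -1.2913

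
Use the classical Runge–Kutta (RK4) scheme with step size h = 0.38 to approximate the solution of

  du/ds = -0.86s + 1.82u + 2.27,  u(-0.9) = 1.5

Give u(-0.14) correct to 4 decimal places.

RK4: k1 = f(s_n, u_n); k2 = f(s_n + h/2, u_n + (h/2)·k1); k3 = f(s_n + h/2, u_n + (h/2)·k2); k4 = f(s_n + h, u_n + h·k3); u_{n+1} = u_n + (h/6)·(k1 + 2k2 + 2k3 + k4).
s=-0.900000, u=1.500000:
  k1 = f(-0.900000, 1.500000) = 5.774000
  k2 = f(-0.710000, 2.597060) = 7.607249
  k3 = f(-0.710000, 2.945377) = 8.241187
  k4 = f(-0.520000, 4.631651) = 11.146805
  u ← 1.500000 + (0.38/6)·(k1 + 2k2 + 2k3 + k4) = 4.579120
s=-0.520000, u=4.579120:
  k1 = f(-0.520000, 4.579120) = 11.051198
  k2 = f(-0.330000, 6.678847) = 14.709302
  k3 = f(-0.330000, 7.373887) = 15.974274
  k4 = f(-0.140000, 10.649344) = 21.772205
  u ← 4.579120 + (0.38/6)·(k1 + 2k2 + 2k3 + k4) = 10.544521
u(-0.14) ≈ 10.5445

10.5445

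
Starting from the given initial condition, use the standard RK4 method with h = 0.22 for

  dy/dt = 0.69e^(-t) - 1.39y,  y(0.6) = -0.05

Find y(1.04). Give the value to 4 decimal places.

0.0715

RK4: k1 = f(t_n, y_n); k2 = f(t_n + h/2, y_n + (h/2)·k1); k3 = f(t_n + h/2, y_n + (h/2)·k2); k4 = f(t_n + h, y_n + h·k3); y_{n+1} = y_n + (h/6)·(k1 + 2k2 + 2k3 + k4).
t=0.600000, y=-0.050000:
  k1 = f(0.600000, -0.050000) = 0.448180
  k2 = f(0.710000, -0.000700) = 0.340208
  k3 = f(0.710000, -0.012577) = 0.356717
  k4 = f(0.820000, 0.028478) = 0.264314
  y ← -0.050000 + (0.22/6)·(k1 + 2k2 + 2k3 + k4) = 0.027233
t=0.820000, y=0.027233:
  k1 = f(0.820000, 0.027233) = 0.266045
  k2 = f(0.930000, 0.056497) = 0.193711
  k3 = f(0.930000, 0.048541) = 0.204770
  k4 = f(1.040000, 0.072282) = 0.143412
  y ← 0.027233 + (0.22/6)·(k1 + 2k2 + 2k3 + k4) = 0.071468
y(1.04) ≈ 0.0715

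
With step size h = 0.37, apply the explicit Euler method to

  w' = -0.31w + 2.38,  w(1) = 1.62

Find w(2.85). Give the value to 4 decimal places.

4.3833

Euler: w_{n+1} = w_n + h·f(t_n, w_n).
t=1.000000, w=1.620000: f=1.877800 → w ← 1.620000 + 0.37·1.877800 = 2.314786
t=1.370000, w=2.314786: f=1.662416 → w ← 2.314786 + 0.37·1.662416 = 2.929880
t=1.740000, w=2.929880: f=1.471737 → w ← 2.929880 + 0.37·1.471737 = 3.474423
t=2.110000, w=3.474423: f=1.302929 → w ← 3.474423 + 0.37·1.302929 = 3.956507
t=2.480000, w=3.956507: f=1.153483 → w ← 3.956507 + 0.37·1.153483 = 4.383295
w(2.85) ≈ 4.3833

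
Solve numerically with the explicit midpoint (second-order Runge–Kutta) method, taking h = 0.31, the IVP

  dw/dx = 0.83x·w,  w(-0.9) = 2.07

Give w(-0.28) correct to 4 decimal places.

Midpoint: k1 = f(x_n, w_n); k2 = f(x_n + h/2, w_n + (h/2)·k1); w_{n+1} = w_n + h·k2.
x=-0.900000, w=2.070000:
  k1 = f(-0.900000, 2.070000) = -1.546290
  k2 = f(-0.745000, 1.830325) = -1.131781
  w ← 2.070000 + 0.31·(-1.131781) = 1.719148
x=-0.590000, w=1.719148:
  k1 = f(-0.590000, 1.719148) = -0.841867
  k2 = f(-0.435000, 1.588658) = -0.573585
  w ← 1.719148 + 0.31·(-0.573585) = 1.541336
w(-0.28) ≈ 1.5413

1.5413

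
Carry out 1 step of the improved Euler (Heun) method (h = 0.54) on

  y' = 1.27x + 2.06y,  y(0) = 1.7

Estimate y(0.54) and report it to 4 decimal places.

Heun: k1 = f(x_n, y_n); k2 = f(x_n + h, y_n + h·k1); y_{n+1} = y_n + (h/2)·(k1 + k2).
x=0.000000, y=1.700000:
  k1 = f(0.000000, 1.700000) = 3.502000
  k2 = f(0.540000, 3.591080) = 8.083425
  y ← 1.700000 + (0.54/2)·(3.502000 + 8.083425) = 4.828065
y(0.54) ≈ 4.8281

4.8281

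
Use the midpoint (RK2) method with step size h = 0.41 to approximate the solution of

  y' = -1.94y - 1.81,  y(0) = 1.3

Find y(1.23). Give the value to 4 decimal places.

-0.6173

Midpoint: k1 = f(x_n, y_n); k2 = f(x_n + h/2, y_n + (h/2)·k1); y_{n+1} = y_n + h·k2.
x=0.000000, y=1.300000:
  k1 = f(0.000000, 1.300000) = -4.332000
  k2 = f(0.205000, 0.411940) = -2.609164
  y ← 1.300000 + 0.41·(-2.609164) = 0.230243
x=0.410000, y=0.230243:
  k1 = f(0.410000, 0.230243) = -2.256671
  k2 = f(0.615000, -0.232375) = -1.359193
  y ← 0.230243 + 0.41·(-1.359193) = -0.327026
x=0.820000, y=-0.327026:
  k1 = f(0.820000, -0.327026) = -1.175569
  k2 = f(1.025000, -0.568018) = -0.708045
  y ← -0.327026 + 0.41·(-0.708045) = -0.617325
y(1.23) ≈ -0.6173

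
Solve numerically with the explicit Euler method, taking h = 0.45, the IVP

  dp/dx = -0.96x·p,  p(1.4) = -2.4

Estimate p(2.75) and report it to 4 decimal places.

Euler: p_{n+1} = p_n + h·f(x_n, p_n).
x=1.400000, p=-2.400000: f=3.225600 → p ← -2.400000 + 0.45·3.225600 = -0.948480
x=1.850000, p=-0.948480: f=1.684500 → p ← -0.948480 + 0.45·1.684500 = -0.190455
x=2.300000, p=-0.190455: f=0.420524 → p ← -0.190455 + 0.45·0.420524 = -0.001219
p(2.75) ≈ -0.0012

-0.0012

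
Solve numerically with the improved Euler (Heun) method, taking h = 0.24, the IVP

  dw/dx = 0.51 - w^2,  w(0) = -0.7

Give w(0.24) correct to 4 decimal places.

Heun: k1 = f(x_n, w_n); k2 = f(x_n + h, w_n + h·k1); w_{n+1} = w_n + (h/2)·(k1 + k2).
x=0.000000, w=-0.700000:
  k1 = f(0.000000, -0.700000) = 0.020000
  k2 = f(0.240000, -0.695200) = 0.026697
  w ← -0.700000 + (0.24/2)·(0.020000 + 0.026697) = -0.694396
w(0.24) ≈ -0.6944

-0.6944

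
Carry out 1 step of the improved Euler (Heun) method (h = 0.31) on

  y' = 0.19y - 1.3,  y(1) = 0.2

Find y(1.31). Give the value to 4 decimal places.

Heun: k1 = f(x_n, y_n); k2 = f(x_n + h, y_n + h·k1); y_{n+1} = y_n + (h/2)·(k1 + k2).
x=1.000000, y=0.200000:
  k1 = f(1.000000, 0.200000) = -1.262000
  k2 = f(1.310000, -0.191220) = -1.336332
  y ← 0.200000 + (0.31/2)·(-1.262000 + (-1.336332)) = -0.202741
y(1.31) ≈ -0.2027

-0.2027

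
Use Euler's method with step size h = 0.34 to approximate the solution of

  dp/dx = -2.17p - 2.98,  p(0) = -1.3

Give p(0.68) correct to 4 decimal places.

Euler: p_{n+1} = p_n + h·f(x_n, p_n).
x=0.000000, p=-1.300000: f=-0.159000 → p ← -1.300000 + 0.34·(-0.159000) = -1.354060
x=0.340000, p=-1.354060: f=-0.041690 → p ← -1.354060 + 0.34·(-0.041690) = -1.368235
p(0.68) ≈ -1.3682

-1.3682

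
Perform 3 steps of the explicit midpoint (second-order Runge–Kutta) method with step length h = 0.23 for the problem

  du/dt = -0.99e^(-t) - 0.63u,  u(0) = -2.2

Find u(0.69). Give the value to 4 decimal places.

Midpoint: k1 = f(t_n, u_n); k2 = f(t_n + h/2, u_n + (h/2)·k1); u_{n+1} = u_n + h·k2.
t=0.000000, u=-2.200000:
  k1 = f(0.000000, -2.200000) = 0.396000
  k2 = f(0.115000, -2.154460) = 0.474857
  u ← -2.200000 + 0.23·0.474857 = -2.090783
t=0.230000, u=-2.090783:
  k1 = f(0.230000, -2.090783) = 0.530605
  k2 = f(0.345000, -2.029763) = 0.577613
  u ← -2.090783 + 0.23·0.577613 = -1.957932
t=0.460000, u=-1.957932:
  k1 = f(0.460000, -1.957932) = 0.608526
  k2 = f(0.575000, -1.887951) = 0.632332
  u ← -1.957932 + 0.23·0.632332 = -1.812496
u(0.69) ≈ -1.8125

-1.8125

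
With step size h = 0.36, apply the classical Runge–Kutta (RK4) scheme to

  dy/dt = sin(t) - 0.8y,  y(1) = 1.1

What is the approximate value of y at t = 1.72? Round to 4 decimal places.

RK4: k1 = f(t_n, y_n); k2 = f(t_n + h/2, y_n + (h/2)·k1); k3 = f(t_n + h/2, y_n + (h/2)·k2); k4 = f(t_n + h, y_n + h·k3); y_{n+1} = y_n + (h/6)·(k1 + 2k2 + 2k3 + k4).
t=1.000000, y=1.100000:
  k1 = f(1.000000, 1.100000) = -0.038529
  k2 = f(1.180000, 1.093065) = 0.050154
  k3 = f(1.180000, 1.109028) = 0.037384
  k4 = f(1.360000, 1.113458) = 0.087098
  y ← 1.100000 + (0.36/6)·(k1 + 2k2 + 2k3 + k4) = 1.113419
t=1.360000, y=1.113419:
  k1 = f(1.360000, 1.113419) = 0.087130
  k2 = f(1.540000, 1.129102) = 0.096244
  k3 = f(1.540000, 1.130743) = 0.094932
  k4 = f(1.720000, 1.147594) = 0.070814
  y ← 1.113419 + (0.36/6)·(k1 + 2k2 + 2k3 + k4) = 1.145836
y(1.72) ≈ 1.1458

1.1458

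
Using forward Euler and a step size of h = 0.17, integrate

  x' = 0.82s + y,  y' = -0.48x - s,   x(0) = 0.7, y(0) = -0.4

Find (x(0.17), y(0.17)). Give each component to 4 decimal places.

Euler on (x,y): x_{n+1} = x_n + h·x', y_{n+1} = y_n + h·y'.
0.000000: (0.700000, -0.400000); f=(-0.400000, -0.336000) → (0.632000, -0.457120)
(x(0.17), y(0.17)) ≈ (0.6320, -0.4571)

0.6320, -0.4571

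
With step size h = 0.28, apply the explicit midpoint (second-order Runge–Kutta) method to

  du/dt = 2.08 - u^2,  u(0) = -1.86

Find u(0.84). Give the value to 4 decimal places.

-16.9962

Midpoint: k1 = f(t_n, u_n); k2 = f(t_n + h/2, u_n + (h/2)·k1); u_{n+1} = u_n + h·k2.
t=0.000000, u=-1.860000:
  k1 = f(0.000000, -1.860000) = -1.379600
  k2 = f(0.140000, -2.053144) = -2.135400
  u ← -1.860000 + 0.28·(-2.135400) = -2.457912
t=0.280000, u=-2.457912:
  k1 = f(0.280000, -2.457912) = -3.961332
  k2 = f(0.420000, -3.012499) = -6.995147
  u ← -2.457912 + 0.28·(-6.995147) = -4.416553
t=0.560000, u=-4.416553:
  k1 = f(0.560000, -4.416553) = -17.425944
  k2 = f(0.700000, -6.856185) = -44.927279
  u ← -4.416553 + 0.28·(-44.927279) = -16.996191
u(0.84) ≈ -16.9962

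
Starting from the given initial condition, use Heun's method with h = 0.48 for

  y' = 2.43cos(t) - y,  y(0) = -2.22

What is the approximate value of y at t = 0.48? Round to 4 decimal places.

Heun: k1 = f(t_n, y_n); k2 = f(t_n + h, y_n + h·k1); y_{n+1} = y_n + (h/2)·(k1 + k2).
t=0.000000, y=-2.220000:
  k1 = f(0.000000, -2.220000) = 4.650000
  k2 = f(0.480000, 0.012000) = 2.143398
  y ← -2.220000 + (0.48/2)·(4.650000 + 2.143398) = -0.589585
y(0.48) ≈ -0.5896

-0.5896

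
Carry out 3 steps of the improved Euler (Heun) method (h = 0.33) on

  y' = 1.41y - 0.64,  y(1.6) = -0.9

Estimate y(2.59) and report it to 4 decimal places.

Heun: k1 = f(t_n, y_n); k2 = f(t_n + h, y_n + h·k1); y_{n+1} = y_n + (h/2)·(k1 + k2).
t=1.600000, y=-0.900000:
  k1 = f(1.600000, -0.900000) = -1.909000
  k2 = f(1.930000, -1.529970) = -2.797258
  y ← -0.900000 + (0.33/2)·(-1.909000 + (-2.797258)) = -1.676533
t=1.930000, y=-1.676533:
  k1 = f(1.930000, -1.676533) = -3.003911
  k2 = f(2.260000, -2.667823) = -4.401631
  y ← -1.676533 + (0.33/2)·(-3.003911 + (-4.401631)) = -2.898447
t=2.260000, y=-2.898447:
  k1 = f(2.260000, -2.898447) = -4.726810
  k2 = f(2.590000, -4.458294) = -6.926195
  y ← -2.898447 + (0.33/2)·(-4.726810 + (-6.926195)) = -4.821193
y(2.59) ≈ -4.8212

-4.8212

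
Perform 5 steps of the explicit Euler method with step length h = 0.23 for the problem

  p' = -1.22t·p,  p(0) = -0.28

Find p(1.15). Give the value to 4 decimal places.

-0.1365

Euler: p_{n+1} = p_n + h·f(t_n, p_n).
t=0.000000, p=-0.280000: f=0.000000 → p ← -0.280000 + 0.23·0.000000 = -0.280000
t=0.230000, p=-0.280000: f=0.078568 → p ← -0.280000 + 0.23·0.078568 = -0.261929
t=0.460000, p=-0.261929: f=0.146995 → p ← -0.261929 + 0.23·0.146995 = -0.228121
t=0.690000, p=-0.228121: f=0.192032 → p ← -0.228121 + 0.23·0.192032 = -0.183953
t=0.920000, p=-0.183953: f=0.206469 → p ← -0.183953 + 0.23·0.206469 = -0.136465
p(1.15) ≈ -0.1365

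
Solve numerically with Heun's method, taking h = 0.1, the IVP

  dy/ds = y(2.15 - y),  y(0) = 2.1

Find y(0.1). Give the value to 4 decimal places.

2.1094

Heun: k1 = f(s_n, y_n); k2 = f(s_n + h, y_n + h·k1); y_{n+1} = y_n + (h/2)·(k1 + k2).
s=0.000000, y=2.100000:
  k1 = f(0.000000, 2.100000) = 0.105000
  k2 = f(0.100000, 2.110500) = 0.083365
  y ← 2.100000 + (0.1/2)·(0.105000 + 0.083365) = 2.109418
y(0.1) ≈ 2.1094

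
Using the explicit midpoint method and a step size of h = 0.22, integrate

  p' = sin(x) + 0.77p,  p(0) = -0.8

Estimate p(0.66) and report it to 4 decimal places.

Midpoint: k1 = f(x_n, p_n); k2 = f(x_n + h/2, p_n + (h/2)·k1); p_{n+1} = p_n + h·k2.
x=0.000000, p=-0.800000:
  k1 = f(0.000000, -0.800000) = -0.616000
  k2 = f(0.110000, -0.867760) = -0.558397
  p ← -0.800000 + 0.22·(-0.558397) = -0.922847
x=0.220000, p=-0.922847:
  k1 = f(0.220000, -0.922847) = -0.492363
  k2 = f(0.330000, -0.977007) = -0.428253
  p ← -0.922847 + 0.22·(-0.428253) = -1.017063
x=0.440000, p=-1.017063:
  k1 = f(0.440000, -1.017063) = -0.357199
  k2 = f(0.550000, -1.056355) = -0.290706
  p ← -1.017063 + 0.22·(-0.290706) = -1.081018
p(0.66) ≈ -1.0810

-1.0810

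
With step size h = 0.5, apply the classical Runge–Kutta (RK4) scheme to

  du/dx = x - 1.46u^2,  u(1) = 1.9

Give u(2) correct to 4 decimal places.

RK4: k1 = f(x_n, u_n); k2 = f(x_n + h/2, u_n + (h/2)·k1); k3 = f(x_n + h/2, u_n + (h/2)·k2); k4 = f(x_n + h, u_n + h·k3); u_{n+1} = u_n + (h/6)·(k1 + 2k2 + 2k3 + k4).
x=1.000000, u=1.900000:
  k1 = f(1.000000, 1.900000) = -4.270600
  k2 = f(1.250000, 0.832350) = 0.238502
  k3 = f(1.250000, 1.959626) = -4.356594
  k4 = f(1.500000, -0.278297) = 1.386924
  u ← 1.900000 + (0.5/6)·(k1 + 2k2 + 2k3 + k4) = 0.973345
x=1.500000, u=0.973345:
  k1 = f(1.500000, 0.973345) = 0.116795
  k2 = f(1.750000, 1.002544) = 0.282562
  k3 = f(1.750000, 1.043986) = 0.158737
  k4 = f(2.000000, 1.052714) = 0.382019
  u ← 0.973345 + (0.5/6)·(k1 + 2k2 + 2k3 + k4) = 1.088463
u(2) ≈ 1.0885

1.0885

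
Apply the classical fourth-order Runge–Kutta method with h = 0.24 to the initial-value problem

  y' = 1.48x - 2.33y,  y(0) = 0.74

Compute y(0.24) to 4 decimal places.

0.4591

RK4: k1 = f(x_n, y_n); k2 = f(x_n + h/2, y_n + (h/2)·k1); k3 = f(x_n + h/2, y_n + (h/2)·k2); k4 = f(x_n + h, y_n + h·k3); y_{n+1} = y_n + (h/6)·(k1 + 2k2 + 2k3 + k4).
x=0.000000, y=0.740000:
  k1 = f(0.000000, 0.740000) = -1.724200
  k2 = f(0.120000, 0.533096) = -1.064514
  k3 = f(0.120000, 0.612258) = -1.248962
  k4 = f(0.240000, 0.440249) = -0.670580
  y ← 0.740000 + (0.24/6)·(k1 + 2k2 + 2k3 + k4) = 0.459131
y(0.24) ≈ 0.4591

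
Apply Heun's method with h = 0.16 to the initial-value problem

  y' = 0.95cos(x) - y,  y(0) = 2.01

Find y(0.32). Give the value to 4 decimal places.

Heun: k1 = f(x_n, y_n); k2 = f(x_n + h, y_n + h·k1); y_{n+1} = y_n + (h/2)·(k1 + k2).
x=0.000000, y=2.010000:
  k1 = f(0.000000, 2.010000) = -1.060000
  k2 = f(0.160000, 1.840400) = -0.902534
  y ← 2.010000 + (0.16/2)·(-1.060000 + (-0.902534)) = 1.852997
x=0.160000, y=1.852997:
  k1 = f(0.160000, 1.852997) = -0.915131
  k2 = f(0.320000, 1.706576) = -0.804803
  y ← 1.852997 + (0.16/2)·(-0.915131 + (-0.804803)) = 1.715403
y(0.32) ≈ 1.7154

1.7154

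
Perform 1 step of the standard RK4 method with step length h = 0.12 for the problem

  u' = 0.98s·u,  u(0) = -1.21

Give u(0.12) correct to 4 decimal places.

RK4: k1 = f(s_n, u_n); k2 = f(s_n + h/2, u_n + (h/2)·k1); k3 = f(s_n + h/2, u_n + (h/2)·k2); k4 = f(s_n + h, u_n + h·k3); u_{n+1} = u_n + (h/6)·(k1 + 2k2 + 2k3 + k4).
s=0.000000, u=-1.210000:
  k1 = f(0.000000, -1.210000) = 0.000000
  k2 = f(0.060000, -1.210000) = -0.071148
  k3 = f(0.060000, -1.214269) = -0.071399
  k4 = f(0.120000, -1.218568) = -0.143304
  u ← -1.210000 + (0.12/6)·(k1 + 2k2 + 2k3 + k4) = -1.218568
u(0.12) ≈ -1.2186

-1.2186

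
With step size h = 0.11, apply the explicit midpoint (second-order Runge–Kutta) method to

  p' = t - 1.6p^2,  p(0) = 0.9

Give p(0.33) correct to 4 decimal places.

0.6576

Midpoint: k1 = f(t_n, p_n); k2 = f(t_n + h/2, p_n + (h/2)·k1); p_{n+1} = p_n + h·k2.
t=0.000000, p=0.900000:
  k1 = f(0.000000, 0.900000) = -1.296000
  k2 = f(0.055000, 0.828720) = -1.043843
  p ← 0.900000 + 0.11·(-1.043843) = 0.785177
t=0.110000, p=0.785177:
  k1 = f(0.110000, 0.785177) = -0.876405
  k2 = f(0.165000, 0.736975) = -0.704011
  p ← 0.785177 + 0.11·(-0.704011) = 0.707736
t=0.220000, p=0.707736:
  k1 = f(0.220000, 0.707736) = -0.581424
  k2 = f(0.275000, 0.675758) = -0.455638
  p ← 0.707736 + 0.11·(-0.455638) = 0.657616
p(0.33) ≈ 0.6576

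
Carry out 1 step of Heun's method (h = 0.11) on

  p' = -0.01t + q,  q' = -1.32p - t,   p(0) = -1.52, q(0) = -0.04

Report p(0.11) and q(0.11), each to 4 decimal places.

Heun on (p,q): k1 = f(t_n, state_n); k2 = f(t_n + h, state_n + h·k1); state_{n+1} = state_n + (h/2)·(k1 + k2).
0.000000: (-1.520000, -0.040000)
  k1 = (-0.040000, 2.006400)
  predictor → (-1.524400, 0.180704)
  k2 = (0.179604, 1.902208)
  → (-1.512322, 0.174973)
(p(0.11), q(0.11)) ≈ (-1.5123, 0.1750)

-1.5123, 0.1750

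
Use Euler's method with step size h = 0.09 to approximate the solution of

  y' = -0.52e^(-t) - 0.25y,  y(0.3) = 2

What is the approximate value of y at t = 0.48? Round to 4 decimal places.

1.8454

Euler: y_{n+1} = y_n + h·f(t_n, y_n).
t=0.300000, y=2.000000: f=-0.885225 → y ← 2.000000 + 0.09·(-0.885225) = 1.920330
t=0.390000, y=1.920330: f=-0.832152 → y ← 1.920330 + 0.09·(-0.832152) = 1.845436
y(0.48) ≈ 1.8454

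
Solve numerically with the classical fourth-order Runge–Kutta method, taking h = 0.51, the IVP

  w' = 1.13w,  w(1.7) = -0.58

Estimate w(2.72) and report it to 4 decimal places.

-1.8353

RK4: k1 = f(t_n, w_n); k2 = f(t_n + h/2, w_n + (h/2)·k1); k3 = f(t_n + h/2, w_n + (h/2)·k2); k4 = f(t_n + h, w_n + h·k3); w_{n+1} = w_n + (h/6)·(k1 + 2k2 + 2k3 + k4).
t=1.700000, w=-0.580000:
  k1 = f(1.700000, -0.580000) = -0.655400
  k2 = f(1.955000, -0.747127) = -0.844254
  k3 = f(1.955000, -0.795285) = -0.898672
  k4 = f(2.210000, -1.038323) = -1.173304
  w ← -0.580000 + (0.51/6)·(k1 + 2k2 + 2k3 + k4) = -1.031737
t=2.210000, w=-1.031737:
  k1 = f(2.210000, -1.031737) = -1.165863
  k2 = f(2.465000, -1.329032) = -1.501806
  k3 = f(2.465000, -1.414698) = -1.598609
  k4 = f(2.720000, -1.847027) = -2.087141
  w ← -1.031737 + (0.51/6)·(k1 + 2k2 + 2k3 + k4) = -1.835313
w(2.72) ≈ -1.8353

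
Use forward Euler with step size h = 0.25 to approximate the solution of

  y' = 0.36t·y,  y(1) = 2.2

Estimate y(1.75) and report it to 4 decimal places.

Euler: y_{n+1} = y_n + h·f(t_n, y_n).
t=1.000000, y=2.200000: f=0.792000 → y ← 2.200000 + 0.25·0.792000 = 2.398000
t=1.250000, y=2.398000: f=1.079100 → y ← 2.398000 + 0.25·1.079100 = 2.667775
t=1.500000, y=2.667775: f=1.440599 → y ← 2.667775 + 0.25·1.440599 = 3.027925
y(1.75) ≈ 3.0279

3.0279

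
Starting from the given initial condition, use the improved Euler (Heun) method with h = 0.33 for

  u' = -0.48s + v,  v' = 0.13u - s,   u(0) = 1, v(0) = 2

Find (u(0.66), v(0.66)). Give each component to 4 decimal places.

2.2170, 1.9227

Heun on (u,v): k1 = f(s_n, state_n); k2 = f(s_n + h, state_n + h·k1); state_{n+1} = state_n + (h/2)·(k1 + k2).
0.000000: (1.000000, 2.000000)
  k1 = (2.000000, 0.130000)
  predictor → (1.660000, 2.042900)
  k2 = (1.884500, -0.114200)
  → (1.640942, 2.002607)
0.330000: (1.640942, 2.002607)
  k1 = (1.844207, -0.116677)
  predictor → (2.249531, 1.964103)
  k2 = (1.647303, -0.367561)
  → (2.217042, 1.922708)
(u(0.66), v(0.66)) ≈ (2.2170, 1.9227)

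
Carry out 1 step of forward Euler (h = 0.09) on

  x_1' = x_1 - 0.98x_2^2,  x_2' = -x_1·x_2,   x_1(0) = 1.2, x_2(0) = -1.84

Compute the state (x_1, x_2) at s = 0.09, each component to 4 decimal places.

Euler on (x_1,x_2): x_1_{n+1} = x_1_n + h·x_1', x_2_{n+1} = x_2_n + h·x_2'.
0.000000: (1.200000, -1.840000); f=(-2.117888, 2.208000) → (1.009390, -1.641280)
(x_1(0.09), x_2(0.09)) ≈ (1.0094, -1.6413)

1.0094, -1.6413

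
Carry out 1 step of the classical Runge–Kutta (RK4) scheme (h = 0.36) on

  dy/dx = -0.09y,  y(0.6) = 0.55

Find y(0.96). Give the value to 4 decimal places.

RK4: k1 = f(x_n, y_n); k2 = f(x_n + h/2, y_n + (h/2)·k1); k3 = f(x_n + h/2, y_n + (h/2)·k2); k4 = f(x_n + h, y_n + h·k3); y_{n+1} = y_n + (h/6)·(k1 + 2k2 + 2k3 + k4).
x=0.600000, y=0.550000:
  k1 = f(0.600000, 0.550000) = -0.049500
  k2 = f(0.780000, 0.541090) = -0.048698
  k3 = f(0.780000, 0.541234) = -0.048711
  k4 = f(0.960000, 0.532464) = -0.047922
  y ← 0.550000 + (0.36/6)·(k1 + 2k2 + 2k3 + k4) = 0.532466
y(0.96) ≈ 0.5325

0.5325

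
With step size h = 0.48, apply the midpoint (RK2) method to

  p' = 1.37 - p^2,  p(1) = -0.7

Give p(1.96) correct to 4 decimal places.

0.4873

Midpoint: k1 = f(s_n, p_n); k2 = f(s_n + h/2, p_n + (h/2)·k1); p_{n+1} = p_n + h·k2.
s=1.000000, p=-0.700000:
  k1 = f(1.000000, -0.700000) = 0.880000
  k2 = f(1.240000, -0.488800) = 1.131075
  p ← -0.700000 + 0.48·1.131075 = -0.157084
s=1.480000, p=-0.157084:
  k1 = f(1.480000, -0.157084) = 1.345325
  k2 = f(1.720000, 0.165794) = 1.342512
  p ← -0.157084 + 0.48·1.342512 = 0.487322
p(1.96) ≈ 0.4873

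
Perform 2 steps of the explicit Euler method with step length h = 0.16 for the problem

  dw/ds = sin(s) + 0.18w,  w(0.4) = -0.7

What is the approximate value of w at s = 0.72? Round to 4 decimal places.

Euler: w_{n+1} = w_n + h·f(s_n, w_n).
s=0.400000, w=-0.700000: f=0.263418 → w ← -0.700000 + 0.16·0.263418 = -0.657853
s=0.560000, w=-0.657853: f=0.412773 → w ← -0.657853 + 0.16·0.412773 = -0.591809
w(0.72) ≈ -0.5918

-0.5918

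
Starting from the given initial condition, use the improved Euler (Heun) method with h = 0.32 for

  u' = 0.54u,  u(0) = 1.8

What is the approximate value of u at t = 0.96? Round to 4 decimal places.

Heun: k1 = f(t_n, u_n); k2 = f(t_n + h, u_n + h·k1); u_{n+1} = u_n + (h/2)·(k1 + k2).
t=0.000000, u=1.800000:
  k1 = f(0.000000, 1.800000) = 0.972000
  k2 = f(0.320000, 2.111040) = 1.139962
  u ← 1.800000 + (0.32/2)·(0.972000 + 1.139962) = 2.137914
t=0.320000, u=2.137914:
  k1 = f(0.320000, 2.137914) = 1.154473
  k2 = f(0.640000, 2.507345) = 1.353966
  u ← 2.137914 + (0.32/2)·(1.154473 + 1.353966) = 2.539264
t=0.640000, u=2.539264:
  k1 = f(0.640000, 2.539264) = 1.371203
  k2 = f(0.960000, 2.978049) = 1.608147
  u ← 2.539264 + (0.32/2)·(1.371203 + 1.608147) = 3.015960
u(0.96) ≈ 3.0160

3.0160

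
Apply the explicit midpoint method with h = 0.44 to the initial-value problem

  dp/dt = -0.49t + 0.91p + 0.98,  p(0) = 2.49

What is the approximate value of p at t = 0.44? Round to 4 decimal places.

4.1567

Midpoint: k1 = f(t_n, p_n); k2 = f(t_n + h/2, p_n + (h/2)·k1); p_{n+1} = p_n + h·k2.
t=0.000000, p=2.490000:
  k1 = f(0.000000, 2.490000) = 3.245900
  k2 = f(0.220000, 3.204098) = 3.787929
  p ← 2.490000 + 0.44·3.787929 = 4.156689
p(0.44) ≈ 4.1567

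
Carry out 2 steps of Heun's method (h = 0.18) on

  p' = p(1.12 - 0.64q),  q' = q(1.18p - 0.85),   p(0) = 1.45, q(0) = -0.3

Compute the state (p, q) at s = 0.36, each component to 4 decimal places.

Heun on (p,q): k1 = f(s_n, state_n); k2 = f(s_n + h, state_n + h·k1); state_{n+1} = state_n + (h/2)·(k1 + k2).
0.000000: (1.450000, -0.300000)
  k1 = (1.902400, -0.258300)
  predictor → (1.792432, -0.346494)
  k2 = (2.405007, -0.438339)
  → (1.837667, -0.362698)
0.180000: (1.837667, -0.362698)
  k1 = (2.484758, -0.478197)
  predictor → (2.284923, -0.448773)
  k2 = (3.215377, -0.828529)
  → (2.350679, -0.480303)
(p(0.36), q(0.36)) ≈ (2.3507, -0.4803)

2.3507, -0.4803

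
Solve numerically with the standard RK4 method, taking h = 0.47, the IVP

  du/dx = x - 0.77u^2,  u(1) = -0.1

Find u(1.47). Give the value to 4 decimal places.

0.4603

RK4: k1 = f(x_n, u_n); k2 = f(x_n + h/2, u_n + (h/2)·k1); k3 = f(x_n + h/2, u_n + (h/2)·k2); k4 = f(x_n + h, u_n + h·k3); u_{n+1} = u_n + (h/6)·(k1 + 2k2 + 2k3 + k4).
x=1.000000, u=-0.100000:
  k1 = f(1.000000, -0.100000) = 0.992300
  k2 = f(1.235000, 0.133190) = 1.221340
  k3 = f(1.235000, 0.187015) = 1.208070
  k4 = f(1.470000, 0.467793) = 1.301501
  u ← -0.100000 + (0.47/6)·(k1 + 2k2 + 2k3 + k4) = 0.460289
u(1.47) ≈ 0.4603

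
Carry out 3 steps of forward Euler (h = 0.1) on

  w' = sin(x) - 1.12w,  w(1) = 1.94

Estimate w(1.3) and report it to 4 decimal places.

Euler: w_{n+1} = w_n + h·f(x_n, w_n).
x=1.000000, w=1.940000: f=-1.331329 → w ← 1.940000 + 0.1·(-1.331329) = 1.806867
x=1.100000, w=1.806867: f=-1.132484 → w ← 1.806867 + 0.1·(-1.132484) = 1.693619
x=1.200000, w=1.693619: f=-0.964814 → w ← 1.693619 + 0.1·(-0.964814) = 1.597137
w(1.3) ≈ 1.5971

1.5971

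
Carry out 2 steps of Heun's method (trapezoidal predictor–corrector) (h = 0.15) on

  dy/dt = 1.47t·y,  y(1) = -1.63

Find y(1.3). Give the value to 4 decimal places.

Heun: k1 = f(t_n, y_n); k2 = f(t_n + h, y_n + h·k1); y_{n+1} = y_n + (h/2)·(k1 + k2).
t=1.000000, y=-1.630000:
  k1 = f(1.000000, -1.630000) = -2.396100
  k2 = f(1.150000, -1.989415) = -3.363106
  y ← -1.630000 + (0.15/2)·(-2.396100 + (-3.363106)) = -2.061940
t=1.150000, y=-2.061940:
  k1 = f(1.150000, -2.061940) = -3.485710
  k2 = f(1.300000, -2.584797) = -4.939547
  y ← -2.061940 + (0.15/2)·(-3.485710 + (-4.939547)) = -2.693835
y(1.3) ≈ -2.6938

-2.6938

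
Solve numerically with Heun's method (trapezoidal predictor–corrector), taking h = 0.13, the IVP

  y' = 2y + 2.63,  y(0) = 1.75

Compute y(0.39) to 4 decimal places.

5.3229

Heun: k1 = f(x_n, y_n); k2 = f(x_n + h, y_n + h·k1); y_{n+1} = y_n + (h/2)·(k1 + k2).
x=0.000000, y=1.750000:
  k1 = f(0.000000, 1.750000) = 6.130000
  k2 = f(0.130000, 2.546900) = 7.723800
  y ← 1.750000 + (0.13/2)·(6.130000 + 7.723800) = 2.650497
x=0.130000, y=2.650497:
  k1 = f(0.130000, 2.650497) = 7.930994
  k2 = f(0.260000, 3.681526) = 9.993052
  y ← 2.650497 + (0.13/2)·(7.930994 + 9.993052) = 3.815560
x=0.260000, y=3.815560:
  k1 = f(0.260000, 3.815560) = 10.261120
  k2 = f(0.390000, 5.149506) = 12.929011
  y ← 3.815560 + (0.13/2)·(10.261120 + 12.929011) = 5.322919
y(0.39) ≈ 5.3229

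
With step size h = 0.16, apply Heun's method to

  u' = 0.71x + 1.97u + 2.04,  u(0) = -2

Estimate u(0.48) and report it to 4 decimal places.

Heun: k1 = f(x_n, u_n); k2 = f(x_n + h, u_n + h·k1); u_{n+1} = u_n + (h/2)·(k1 + k2).
x=0.000000, u=-2.000000:
  k1 = f(0.000000, -2.000000) = -1.900000
  k2 = f(0.160000, -2.304000) = -2.385280
  u ← -2.000000 + (0.16/2)·(-1.900000 + (-2.385280)) = -2.342822
x=0.160000, u=-2.342822:
  k1 = f(0.160000, -2.342822) = -2.461760
  k2 = f(0.320000, -2.736704) = -3.124107
  u ← -2.342822 + (0.16/2)·(-2.461760 + (-3.124107)) = -2.789692
x=0.320000, u=-2.789692:
  k1 = f(0.320000, -2.789692) = -3.228493
  k2 = f(0.480000, -3.306251) = -4.132514
  u ← -2.789692 + (0.16/2)·(-3.228493 + (-4.132514)) = -3.378572
u(0.48) ≈ -3.3786

-3.3786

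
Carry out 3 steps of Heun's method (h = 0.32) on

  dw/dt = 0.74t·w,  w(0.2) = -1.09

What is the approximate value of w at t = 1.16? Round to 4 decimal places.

-1.7592

Heun: k1 = f(t_n, w_n); k2 = f(t_n + h, w_n + h·k1); w_{n+1} = w_n + (h/2)·(k1 + k2).
t=0.200000, w=-1.090000:
  k1 = f(0.200000, -1.090000) = -0.161320
  k2 = f(0.520000, -1.141622) = -0.439296
  w ← -1.090000 + (0.32/2)·(-0.161320 + (-0.439296)) = -1.186099
t=0.520000, w=-1.186099:
  k1 = f(0.520000, -1.186099) = -0.456411
  k2 = f(0.840000, -1.332150) = -0.828064
  w ← -1.186099 + (0.32/2)·(-0.456411 + (-0.828064)) = -1.391615
t=0.840000, w=-1.391615:
  k1 = f(0.840000, -1.391615) = -0.865028
  k2 = f(1.160000, -1.668423) = -1.432175
  w ← -1.391615 + (0.32/2)·(-0.865028 + (-1.432175)) = -1.759167
w(1.16) ≈ -1.7592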